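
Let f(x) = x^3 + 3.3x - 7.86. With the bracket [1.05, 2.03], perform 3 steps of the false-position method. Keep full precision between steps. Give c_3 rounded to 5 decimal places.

1.44747

f(1.050000) = -3.237375, f(2.030000) = 7.204427
step 1: c = 1.353839, f(c) = -0.910906 < 0 → new bracket [1.353839, 2.030000]
step 2: c = 1.429735, f(c) = -0.219295 < 0 → new bracket [1.429735, 2.030000]
step 3: c = 1.447466, f(c) = -0.050688 < 0 → new bracket [1.447466, 2.030000]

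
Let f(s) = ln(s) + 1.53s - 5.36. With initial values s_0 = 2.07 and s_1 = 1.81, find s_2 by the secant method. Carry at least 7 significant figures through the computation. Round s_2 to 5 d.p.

2.78612

f(s_0) = -1.465351, f(s_1) = -1.997373
s_2 = 1.810000 - (-1.997373)·(1.810000 - 2.070000)/(-1.997373 - (-1.465351)) = 2.786120; f(s_2) = -0.072587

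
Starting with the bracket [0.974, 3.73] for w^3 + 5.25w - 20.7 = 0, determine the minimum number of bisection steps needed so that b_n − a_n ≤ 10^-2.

Initial width b − a = 3.73 − 0.974 = 2.756000.
After n steps the width is (b−a)/2^n; need (b−a)/2^n ≤ 10^-2.
So n ≥ log₂(2.756000/10^-2) = log₂(275.6000) ≈ 8.1064.
Hence n = 9.

9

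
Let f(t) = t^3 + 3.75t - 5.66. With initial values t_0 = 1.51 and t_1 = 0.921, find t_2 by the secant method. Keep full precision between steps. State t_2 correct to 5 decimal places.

f(t_0) = 3.445451, f(t_1) = -1.425020
t_2 = 0.921000 - (-1.425020)·(0.921000 - 1.510000)/(-1.425020 - (3.445451)) = 1.093332; f(t_2) = -0.253065

1.09333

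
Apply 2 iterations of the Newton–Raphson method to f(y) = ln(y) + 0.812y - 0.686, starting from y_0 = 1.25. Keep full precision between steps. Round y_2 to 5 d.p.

0.93162

Newton update: y ← y − f(y)/f'(y).
f'(y) = 1/y + 0.812
y_0 = 1.250000: f = 0.552144, f' = 1.612000 → y_1 = 1.250000 - (0.552144)/(1.612000) = 0.907479
y_1 = 0.907479: f = -0.046212, f' = 1.913954 → y_2 = 0.907479 - (-0.046212)/(1.913954) = 0.931624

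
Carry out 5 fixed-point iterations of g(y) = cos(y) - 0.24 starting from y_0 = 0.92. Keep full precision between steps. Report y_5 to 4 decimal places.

0.5719

y_1 = g(0.920000) = 0.365820
y_2 = g(0.365820) = 0.693831
y_3 = g(0.693831) = 0.528802
y_4 = g(0.528802) = 0.623412
y_5 = g(0.623412) = 0.571891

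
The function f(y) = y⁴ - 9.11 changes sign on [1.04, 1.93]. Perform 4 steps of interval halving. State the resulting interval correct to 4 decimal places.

f(1.040000) = -7.940141, f(1.930000) = 4.764880 (opposite signs)
step 1: m = 1.485000, f(m) = -4.246983 < 0 → root in [1.485000, 1.930000]
step 2: m = 1.707500, f(m) = -0.609532 < 0 → root in [1.707500, 1.930000]
step 3: m = 1.818750, f(m) = 1.831882 > 0 → root in [1.707500, 1.818750]
step 4: m = 1.763125, f(m) = 0.553455 > 0 → root in [1.707500, 1.763125]

[1.7075, 1.7631]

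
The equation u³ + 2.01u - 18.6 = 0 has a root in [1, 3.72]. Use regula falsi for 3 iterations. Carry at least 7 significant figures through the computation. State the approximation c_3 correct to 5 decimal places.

False-position update: c = (a·f(b) − b·f(a))/(f(b) − f(a)); replace the endpoint whose sign matches f(c).
f(1.000000) = -15.590000, f(3.720000) = 40.356048
step 1: c = 1.757959, f(c) = -9.633673 < 0 → new bracket [1.757959, 3.720000]
step 2: c = 2.136070, f(c) = -4.560053 < 0 → new bracket [2.136070, 3.720000]
step 3: c = 2.296876, f(c) = -1.865783 < 0 → new bracket [2.296876, 3.720000]

2.29688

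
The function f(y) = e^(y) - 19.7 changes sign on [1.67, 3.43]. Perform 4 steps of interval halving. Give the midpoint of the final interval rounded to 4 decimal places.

2.9350

f(1.670000) = -14.387832, f(3.430000) = 11.176643 (opposite signs)
step 1: m = 2.550000, f(m) = -6.892896 < 0 → root in [2.550000, 3.430000]
step 2: m = 2.990000, f(m) = 0.185682 > 0 → root in [2.550000, 2.990000]
step 3: m = 2.770000, f(m) = -3.741366 < 0 → root in [2.770000, 2.990000]
step 4: m = 2.880000, f(m) = -1.885727 < 0 → root in [2.880000, 2.990000]
Midpoint of [2.880000, 2.990000] = 2.935000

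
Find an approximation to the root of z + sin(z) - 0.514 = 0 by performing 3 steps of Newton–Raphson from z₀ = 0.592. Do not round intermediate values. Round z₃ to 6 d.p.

0.258434

f'(z) = 1 + cos(z)
z_0 = 0.592000: f = 0.636022, f' = 1.829826 → z_1 = 0.592000 - (0.636022)/(1.829826) = 0.244414
z_1 = 0.244414: f = -0.027598, f' = 1.970279 → z_2 = 0.244414 - (-0.027598)/(1.970279) = 0.258421
z_2 = 0.258421: f = -0.000024, f' = 1.966795 → z_3 = 0.258421 - (-0.000024)/(1.966795) = 0.258434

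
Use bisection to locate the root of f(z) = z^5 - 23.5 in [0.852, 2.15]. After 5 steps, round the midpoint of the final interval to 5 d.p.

1.88634

f(0.852000) = -23.051050, f(2.150000) = 22.440138 (opposite signs)
step 1: m = 1.501000, f(m) = -15.880904 < 0 → root in [1.501000, 2.150000]
step 2: m = 1.825500, f(m) = -3.227412 < 0 → root in [1.825500, 2.150000]
step 3: m = 1.987750, f(m) = 7.531932 > 0 → root in [1.825500, 1.987750]
step 4: m = 1.906625, f(m) = 1.695699 > 0 → root in [1.825500, 1.906625]
step 5: m = 1.866062, f(m) = -0.872794 < 0 → root in [1.866062, 1.906625]
Midpoint of [1.866062, 1.906625] = 1.886344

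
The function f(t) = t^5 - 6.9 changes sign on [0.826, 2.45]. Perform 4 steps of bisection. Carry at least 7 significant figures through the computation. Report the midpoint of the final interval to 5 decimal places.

f(0.826000) = -6.515497, f(2.450000) = 81.373515 (opposite signs)
step 1: m = 1.638000, f(m) = 4.891512 > 0 → root in [0.826000, 1.638000]
step 2: m = 1.232000, f(m) = -4.061731 < 0 → root in [1.232000, 1.638000]
step 3: m = 1.435000, f(m) = -0.815015 < 0 → root in [1.435000, 1.638000]
step 4: m = 1.536500, f(m) = 1.663727 > 0 → root in [1.435000, 1.536500]
Midpoint of [1.435000, 1.536500] = 1.485750

1.48575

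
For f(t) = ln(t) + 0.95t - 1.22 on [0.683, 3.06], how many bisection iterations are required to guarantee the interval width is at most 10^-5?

Initial width b − a = 3.06 − 0.683 = 2.377000.
After n steps the width is (b−a)/2^n; need (b−a)/2^n ≤ 10^-5.
So n ≥ log₂(2.377000/10^-5) = log₂(237700.0000) ≈ 17.8588.
Hence n = 18.

18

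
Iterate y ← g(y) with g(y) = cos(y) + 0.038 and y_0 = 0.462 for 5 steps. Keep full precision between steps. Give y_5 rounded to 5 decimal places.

y_1 = g(0.462000) = 0.933163
y_2 = g(0.933163) = 0.633296
y_3 = g(0.633296) = 0.844082
y_4 = g(0.844082) = 0.702418
y_5 = g(0.702418) = 0.801282

0.80128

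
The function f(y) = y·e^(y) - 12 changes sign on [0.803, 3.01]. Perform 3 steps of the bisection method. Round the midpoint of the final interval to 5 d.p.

f(0.803000) = -10.207521, f(3.010000) = 49.065074 (opposite signs)
step 1: m = 1.906500, f(m) = 0.829781 > 0 → root in [0.803000, 1.906500]
step 2: m = 1.354750, f(m) = -6.749271 < 0 → root in [1.354750, 1.906500]
step 3: m = 1.630625, f(m) = -3.672291 < 0 → root in [1.630625, 1.906500]
Midpoint of [1.630625, 1.906500] = 1.768562

1.76856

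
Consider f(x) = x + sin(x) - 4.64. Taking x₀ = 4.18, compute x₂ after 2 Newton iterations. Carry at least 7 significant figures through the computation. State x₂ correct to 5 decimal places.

5.35385

Newton update: x ← x − f(x)/f'(x).
f'(x) = 1 + cos(x)
x_0 = 4.180000: f = -1.321597, f' = 0.492407 → x_1 = 4.180000 - (-1.321597)/(0.492407) = 6.863953
x_1 = 6.863953: f = 2.772619, f' = 1.836042 → x_2 = 6.863953 - (2.772619)/(1.836042) = 5.353846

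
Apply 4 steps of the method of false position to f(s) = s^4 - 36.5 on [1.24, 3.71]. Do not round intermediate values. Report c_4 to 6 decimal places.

2.322222

f(1.240000) = -34.135786, f(3.710000) = 152.950449
step 1: c = 1.690677, f(c) = -28.329621 < 0 → new bracket [1.690677, 3.710000]
step 2: c = 2.006247, f(c) = -20.299149 < 0 → new bracket [2.006247, 3.710000]
step 3: c = 2.205871, f(c) = -12.823340 < 0 → new bracket [2.205871, 3.710000]
step 4: c = 2.322222, f(c) = -7.418622 < 0 → new bracket [2.322222, 3.710000]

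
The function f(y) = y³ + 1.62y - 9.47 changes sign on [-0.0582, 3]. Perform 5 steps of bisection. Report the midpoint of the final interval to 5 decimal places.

1.90096

f(-0.058200) = -9.564481, f(3.000000) = 22.390000 (opposite signs)
step 1: m = 1.470900, f(m) = -3.904781 < 0 → root in [1.470900, 3.000000]
step 2: m = 2.235450, f(m) = 5.322502 > 0 → root in [1.470900, 2.235450]
step 3: m = 1.853175, f(m) = -0.103576 < 0 → root in [1.853175, 2.235450]
step 4: m = 2.044313, f(m) = 2.385405 > 0 → root in [1.853175, 2.044313]
step 5: m = 1.948744, f(m) = 1.087518 > 0 → root in [1.853175, 1.948744]
Midpoint of [1.853175, 1.948744] = 1.900959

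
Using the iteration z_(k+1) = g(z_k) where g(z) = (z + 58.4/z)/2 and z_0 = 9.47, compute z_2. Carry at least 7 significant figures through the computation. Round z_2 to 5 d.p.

7.64398

z_1 = g(9.470000) = 7.818421
z_2 = g(7.818421) = 7.643980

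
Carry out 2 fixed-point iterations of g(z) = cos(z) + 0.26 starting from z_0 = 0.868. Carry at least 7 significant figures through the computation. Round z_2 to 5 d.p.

0.87662

z_1 = g(0.868000) = 0.906354
z_2 = g(0.906354) = 0.876620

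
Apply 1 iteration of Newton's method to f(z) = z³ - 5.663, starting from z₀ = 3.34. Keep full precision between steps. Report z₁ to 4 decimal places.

f'(z) = 3z²
z_0 = 3.340000: f = 31.596704, f' = 33.466800 → z_1 = 3.340000 - (31.596704)/(33.466800) = 2.395879

2.3959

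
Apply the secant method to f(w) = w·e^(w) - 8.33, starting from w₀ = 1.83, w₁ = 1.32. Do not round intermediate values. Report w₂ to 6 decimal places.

1.587251

f(w_0) = 3.078013, f(w_1) = -3.388684
w_2 = 1.320000 - (-3.388684)·(1.320000 - 1.830000)/(-3.388684 - (3.078013)) = 1.587251; f(w_2) = -0.567892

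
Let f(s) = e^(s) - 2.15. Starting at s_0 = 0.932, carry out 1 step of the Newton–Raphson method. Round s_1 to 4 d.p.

0.7786

f'(s) = e^(s)
s_0 = 0.932000: f = 0.389583, f' = 2.539583 → s_1 = 0.932000 - (0.389583)/(2.539583) = 0.778596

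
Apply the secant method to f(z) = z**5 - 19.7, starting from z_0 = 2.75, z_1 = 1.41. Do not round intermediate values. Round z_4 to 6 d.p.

1.753847

f(z_0) = 137.576367, f(z_1) = -14.126916
z_2 = 1.410000 - (-14.126916)·(1.410000 - 2.750000)/(-14.126916 - (137.576367)) = 1.534784; f(z_2) = -11.184001
z_3 = 1.534784 - (-11.184001)·(1.534784 - 1.410000)/(-11.184001 - (-14.126916)) = 2.009000; f(z_3) = 13.026501
z_4 = 2.009000 - (13.026501)·(2.009000 - 1.534784)/(13.026501 - (-11.184001)) = 1.753847; f(z_4) = -3.105717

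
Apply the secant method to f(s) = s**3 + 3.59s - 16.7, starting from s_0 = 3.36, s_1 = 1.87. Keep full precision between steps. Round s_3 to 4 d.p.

f(s_0) = 33.295456, f(s_1) = -3.447497
s_2 = 1.870000 - (-3.447497)·(1.870000 - 3.360000)/(-3.447497 - (33.295456)) = 2.009803; f(s_2) = -1.366596
s_3 = 2.009803 - (-1.366596)·(2.009803 - 1.870000)/(-1.366596 - (-3.447497)) = 2.101616; f(s_3) = 0.127197

2.1016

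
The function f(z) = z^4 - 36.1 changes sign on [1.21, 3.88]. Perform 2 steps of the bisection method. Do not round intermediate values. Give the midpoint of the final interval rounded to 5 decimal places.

2.21125

f(1.210000) = -33.956411, f(3.880000) = 190.534959 (opposite signs)
step 1: m = 2.545000, f(m) = 5.851853 > 0 → root in [1.210000, 2.545000]
step 2: m = 1.877500, f(m) = -23.674331 < 0 → root in [1.877500, 2.545000]
Midpoint of [1.877500, 2.545000] = 2.211250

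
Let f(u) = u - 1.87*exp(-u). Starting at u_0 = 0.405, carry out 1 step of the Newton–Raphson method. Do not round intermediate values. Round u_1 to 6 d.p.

0.779790

f'(u) = 1 + 1.87*exp(-u)
u_0 = 0.405000: f = -0.842247, f' = 2.247247 → u_1 = 0.405000 - (-0.842247)/(2.247247) = 0.779790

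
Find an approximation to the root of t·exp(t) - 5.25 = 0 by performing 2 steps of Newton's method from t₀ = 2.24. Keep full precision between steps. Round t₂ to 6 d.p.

f'(t) = (t + 1)·exp(t)
t_0 = 2.240000: f = 15.791062, f' = 30.434393 → t_1 = 2.240000 - (15.791062)/(30.434393) = 1.721144
t_1 = 1.721144: f = 4.372783, f' = 15.213704 → t_2 = 1.721144 - (4.372783)/(15.213704) = 1.433720

1.433720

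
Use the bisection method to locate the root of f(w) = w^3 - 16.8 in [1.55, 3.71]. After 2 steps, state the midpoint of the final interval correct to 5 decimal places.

f(1.550000) = -13.076125, f(3.710000) = 34.264811 (opposite signs)
step 1: m = 2.630000, f(m) = 1.391447 > 0 → root in [1.550000, 2.630000]
step 2: m = 2.090000, f(m) = -7.670671 < 0 → root in [2.090000, 2.630000]
Midpoint of [2.090000, 2.630000] = 2.360000

2.36000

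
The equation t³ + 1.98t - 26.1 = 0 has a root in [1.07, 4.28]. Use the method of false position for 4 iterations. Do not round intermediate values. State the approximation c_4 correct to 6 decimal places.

f(1.070000) = -22.756357, f(4.280000) = 60.777152
step 1: c = 1.944474, f(c) = -14.897922 < 0 → new bracket [1.944474, 4.280000]
step 2: c = 2.404262, f(c) = -7.441780 < 0 → new bracket [2.404262, 4.280000]
step 3: c = 2.608880, f(c) = -3.177710 < 0 → new bracket [2.608880, 4.280000]
step 4: c = 2.691913, f(c) = -1.263351 < 0 → new bracket [2.691913, 4.280000]

2.691913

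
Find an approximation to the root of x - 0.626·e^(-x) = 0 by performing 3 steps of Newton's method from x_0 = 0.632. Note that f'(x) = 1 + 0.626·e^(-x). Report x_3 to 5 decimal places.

0.41385

Newton update: x ← x − f(x)/f'(x).
x_0 = 0.632000: f = 0.299264, f' = 1.332736 → x_1 = 0.632000 - (0.299264)/(1.332736) = 0.407452
x_1 = 0.407452: f = -0.009053, f' = 1.416505 → x_2 = 0.407452 - (-0.009053)/(1.416505) = 0.413843
x_2 = 0.413843: f = -0.000008, f' = 1.413852 → x_3 = 0.413843 - (-0.000008)/(1.413852) = 0.413849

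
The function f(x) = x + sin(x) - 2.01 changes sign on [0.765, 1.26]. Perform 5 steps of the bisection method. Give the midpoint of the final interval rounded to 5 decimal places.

f(0.765000) = -0.552463, f(1.260000) = 0.202090 (opposite signs)
step 1: m = 1.012500, f(m) = -0.149341 < 0 → root in [1.012500, 1.260000]
step 2: m = 1.136250, f(m) = 0.033311 > 0 → root in [1.012500, 1.136250]
step 3: m = 1.074375, f(m) = -0.056332 < 0 → root in [1.074375, 1.136250]
step 4: m = 1.105312, f(m) = -0.011083 < 0 → root in [1.105312, 1.136250]
step 5: m = 1.120781, f(m) = 0.011222 > 0 → root in [1.105312, 1.120781]
Midpoint of [1.105312, 1.120781] = 1.113047

1.11305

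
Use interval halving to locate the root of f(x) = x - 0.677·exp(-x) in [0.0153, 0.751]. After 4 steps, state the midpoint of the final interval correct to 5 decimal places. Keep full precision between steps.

f(0.015300) = -0.651421, f(0.751000) = 0.431527 (opposite signs)
step 1: m = 0.383150, f(m) = -0.078368 < 0 → root in [0.383150, 0.751000]
step 2: m = 0.567075, f(m) = 0.183093 > 0 → root in [0.383150, 0.567075]
step 3: m = 0.475112, f(m) = 0.054144 > 0 → root in [0.383150, 0.475112]
step 4: m = 0.429131, f(m) = -0.011646 < 0 → root in [0.429131, 0.475112]
Midpoint of [0.429131, 0.475112] = 0.452122

0.45212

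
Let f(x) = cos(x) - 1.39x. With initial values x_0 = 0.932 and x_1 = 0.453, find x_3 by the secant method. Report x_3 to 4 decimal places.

Secant update: x_(k+1) = x_k − f(x_k)·(x_k − x_(k-1))/(f(x_k) − f(x_(k-1))).
f(x_0) = -0.699250, f(x_1) = 0.269468
x_2 = 0.453000 - (0.269468)·(0.453000 - 0.932000)/(0.269468 - (-0.699250)) = 0.586243; f(x_2) = 0.018147
x_3 = 0.586243 - (0.018147)·(0.586243 - 0.453000)/(0.018147 - (0.269468)) = 0.595864; f(x_3) = -0.000587

0.5959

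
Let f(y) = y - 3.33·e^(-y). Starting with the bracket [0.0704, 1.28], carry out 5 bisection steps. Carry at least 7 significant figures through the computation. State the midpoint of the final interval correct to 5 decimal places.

1.10990

f(0.070400) = -3.033230, f(1.280000) = 0.354136 (opposite signs)
step 1: m = 0.675200, f(m) = -1.019952 < 0 → root in [0.675200, 1.280000]
step 2: m = 0.977600, f(m) = -0.275189 < 0 → root in [0.977600, 1.280000]
step 3: m = 1.128800, f(m) = 0.051808 > 0 → root in [0.977600, 1.128800]
step 4: m = 1.053200, f(m) = -0.108370 < 0 → root in [1.053200, 1.128800]
step 5: m = 1.091000, f(m) = -0.027482 < 0 → root in [1.091000, 1.128800]
Midpoint of [1.091000, 1.128800] = 1.109900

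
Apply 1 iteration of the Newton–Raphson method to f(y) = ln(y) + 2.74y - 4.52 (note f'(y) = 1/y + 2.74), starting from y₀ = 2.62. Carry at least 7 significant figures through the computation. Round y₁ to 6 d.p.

y_0 = 2.620000: f = 3.621974, f' = 3.121679 → y_1 = 2.620000 - (3.621974)/(3.121679) = 1.459735

1.459735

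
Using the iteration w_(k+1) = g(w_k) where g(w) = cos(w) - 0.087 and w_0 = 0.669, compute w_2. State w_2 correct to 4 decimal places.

w_1 = g(0.669000) = 0.697442
w_2 = g(0.697442) = 0.679487

0.6795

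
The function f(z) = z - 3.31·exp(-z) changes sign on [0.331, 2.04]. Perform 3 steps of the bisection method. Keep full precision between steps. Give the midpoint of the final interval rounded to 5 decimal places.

f(0.331000) = -2.046259, f(2.040000) = 1.609605 (opposite signs)
step 1: m = 1.185500, f(m) = 0.173986 > 0 → root in [0.331000, 1.185500]
step 2: m = 0.758250, f(m) = -0.792437 < 0 → root in [0.758250, 1.185500]
step 3: m = 0.971875, f(m) = -0.280539 < 0 → root in [0.971875, 1.185500]
Midpoint of [0.971875, 1.185500] = 1.078688

1.07869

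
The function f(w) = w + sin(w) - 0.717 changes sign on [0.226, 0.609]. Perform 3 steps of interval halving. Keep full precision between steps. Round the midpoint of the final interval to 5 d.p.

f(0.226000) = -0.266919, f(0.609000) = 0.464048 (opposite signs)
step 1: m = 0.417500, f(m) = 0.105976 > 0 → root in [0.226000, 0.417500]
step 2: m = 0.321750, f(m) = -0.079023 < 0 → root in [0.321750, 0.417500]
step 3: m = 0.369625, f(m) = 0.013891 > 0 → root in [0.321750, 0.369625]
Midpoint of [0.321750, 0.369625] = 0.345687

0.34569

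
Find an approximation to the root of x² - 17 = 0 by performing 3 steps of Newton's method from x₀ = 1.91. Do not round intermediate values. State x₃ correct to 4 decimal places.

f'(x) = 2x
x_0 = 1.910000: f = -13.351900, f' = 3.820000 → x_1 = 1.910000 - (-13.351900)/(3.820000) = 5.405262
x_1 = 5.405262: f = 12.216855, f' = 10.810524 → x_2 = 5.405262 - (12.216855)/(10.810524) = 4.275173
x_2 = 4.275173: f = 1.277101, f' = 8.550345 → x_3 = 4.275173 - (1.277101)/(8.550345) = 4.125810

4.1258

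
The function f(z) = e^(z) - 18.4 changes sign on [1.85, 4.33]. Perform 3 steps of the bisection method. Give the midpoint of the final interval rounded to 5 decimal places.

f(1.850000) = -12.040180, f(4.330000) = 57.544287 (opposite signs)
step 1: m = 3.090000, f(m) = 3.577078 > 0 → root in [1.850000, 3.090000]
step 2: m = 2.470000, f(m) = -6.577553 < 0 → root in [2.470000, 3.090000]
step 3: m = 2.780000, f(m) = -2.280979 < 0 → root in [2.780000, 3.090000]
Midpoint of [2.780000, 3.090000] = 2.935000

2.93500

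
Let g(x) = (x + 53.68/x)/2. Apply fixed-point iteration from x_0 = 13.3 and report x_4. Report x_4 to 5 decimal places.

7.32666

x_1 = g(13.300000) = 8.668045
x_2 = g(8.668045) = 7.430453
x_3 = g(7.430453) = 7.327389
x_4 = g(7.327389) = 7.326664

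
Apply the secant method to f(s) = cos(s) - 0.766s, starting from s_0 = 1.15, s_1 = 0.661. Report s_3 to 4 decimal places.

f(s_0) = -0.472413, f(s_1) = 0.283053
s_2 = 0.661000 - (0.283053)·(0.661000 - 1.150000)/(0.283053 - (-0.472413)) = 0.844215; f(s_2) = 0.017649
s_3 = 0.844215 - (0.017649)·(0.844215 - 0.661000)/(0.017649 - (0.283053)) = 0.856399; f(s_3) = -0.000839

0.8564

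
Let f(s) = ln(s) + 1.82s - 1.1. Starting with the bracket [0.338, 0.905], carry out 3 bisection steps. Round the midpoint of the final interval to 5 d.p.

0.72781

f(0.338000) = -1.569549, f(0.905000) = 0.447280 (opposite signs)
step 1: m = 0.621500, f(m) = -0.444489 < 0 → root in [0.621500, 0.905000]
step 2: m = 0.763250, f(m) = 0.018945 > 0 → root in [0.621500, 0.763250]
step 3: m = 0.692375, f(m) = -0.207505 < 0 → root in [0.692375, 0.763250]
Midpoint of [0.692375, 0.763250] = 0.727812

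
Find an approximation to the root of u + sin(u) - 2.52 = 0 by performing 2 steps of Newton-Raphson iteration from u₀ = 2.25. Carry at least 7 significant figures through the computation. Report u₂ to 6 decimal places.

1.411853

f'(u) = 1 + cos(u)
u_0 = 2.250000: f = 0.508073, f' = 0.371826 → u_1 = 2.250000 - (0.508073)/(0.371826) = 0.883574
u_1 = 0.883574: f = -0.863415, f' = 1.634392 → u_2 = 0.883574 - (-0.863415)/(1.634392) = 1.411853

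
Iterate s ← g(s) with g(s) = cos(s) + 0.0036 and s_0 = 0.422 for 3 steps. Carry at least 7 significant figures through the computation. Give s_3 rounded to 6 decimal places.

s_1 = g(0.422000) = 0.915872
s_2 = g(0.915872) = 0.612700
s_3 = g(0.612700) = 0.821699

0.821699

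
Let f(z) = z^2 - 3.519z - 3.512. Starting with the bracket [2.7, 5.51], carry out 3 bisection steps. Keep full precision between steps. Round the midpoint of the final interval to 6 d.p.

4.280625

f(2.700000) = -5.723300, f(5.510000) = 7.458410 (opposite signs)
step 1: m = 4.105000, f(m) = -1.106470 < 0 → root in [4.105000, 5.510000]
step 2: m = 4.807500, f(m) = 2.682464 > 0 → root in [4.105000, 4.807500]
step 3: m = 4.456250, f(m) = 0.664620 > 0 → root in [4.105000, 4.456250]
Midpoint of [4.105000, 4.456250] = 4.280625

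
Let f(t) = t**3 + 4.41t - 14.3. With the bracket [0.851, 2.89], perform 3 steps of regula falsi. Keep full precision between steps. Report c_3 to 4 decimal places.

1.7964

f(0.851000) = -9.930795, f(2.890000) = 22.582469
step 1: c = 1.473789, f(c) = -4.599445 < 0 → new bracket [1.473789, 2.890000]
step 2: c = 1.713425, f(c) = -1.713474 < 0 → new bracket [1.713425, 2.890000]
step 3: c = 1.796403, f(c) = -0.580749 < 0 → new bracket [1.796403, 2.890000]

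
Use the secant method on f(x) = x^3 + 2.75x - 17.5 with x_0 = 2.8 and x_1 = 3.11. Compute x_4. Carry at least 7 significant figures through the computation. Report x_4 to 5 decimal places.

Secant update: x_(k+1) = x_k − f(x_k)·(x_k − x_(k-1))/(f(x_k) − f(x_(k-1))).
f(x_0) = 12.152000, f(x_1) = 21.132731
x_2 = 3.110000 - (21.132731)·(3.110000 - 2.800000)/(21.132731 - (12.152000)) = 2.380533; f(x_2) = 2.536798
x_3 = 2.380533 - (2.536798)·(2.380533 - 3.110000)/(2.536798 - (21.132731)) = 2.281021; f(x_3) = 0.641098
x_4 = 2.281021 - (0.641098)·(2.281021 - 2.380533)/(0.641098 - (2.536798)) = 2.247368; f(x_4) = 0.030962

2.24737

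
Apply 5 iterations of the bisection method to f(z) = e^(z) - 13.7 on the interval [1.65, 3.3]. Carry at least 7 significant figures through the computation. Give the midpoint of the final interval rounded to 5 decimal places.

2.60391

f(1.650000) = -8.493020, f(3.300000) = 13.412639 (opposite signs)
step 1: m = 2.475000, f(m) = -1.818293 < 0 → root in [2.475000, 3.300000]
step 2: m = 2.887500, f(m) = 4.248383 > 0 → root in [2.475000, 2.887500]
step 3: m = 2.681250, f(m) = 0.903336 > 0 → root in [2.475000, 2.681250]
step 4: m = 2.578125, f(m) = -0.527583 < 0 → root in [2.578125, 2.681250]
step 5: m = 2.629687, f(m) = 0.169435 > 0 → root in [2.578125, 2.629687]
Midpoint of [2.578125, 2.629687] = 2.603906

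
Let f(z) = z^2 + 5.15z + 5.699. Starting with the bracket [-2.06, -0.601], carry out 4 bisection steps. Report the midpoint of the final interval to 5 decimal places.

-1.64966

f(-2.060000) = -0.666400, f(-0.601000) = 2.965051 (opposite signs)
step 1: m = -1.330500, f(m) = 0.617155 > 0 → root in [-2.060000, -1.330500]
step 2: m = -1.695250, f(m) = -0.157665 < 0 → root in [-1.695250, -1.330500]
step 3: m = -1.512875, f(m) = 0.196485 > 0 → root in [-1.695250, -1.512875]
step 4: m = -1.604063, f(m) = 0.011095 > 0 → root in [-1.695250, -1.604063]
Midpoint of [-1.695250, -1.604063] = -1.649656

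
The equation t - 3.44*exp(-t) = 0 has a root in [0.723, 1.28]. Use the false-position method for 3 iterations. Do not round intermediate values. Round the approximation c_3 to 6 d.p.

f(0.723000) = -0.946412, f(1.280000) = 0.323552
step 1: c = 1.138092, f(c) = 0.035813 > 0 → new bracket [0.723000, 1.138092]
step 2: c = 1.122957, f(c) = 0.003869 > 0 → new bracket [0.723000, 1.122957]
step 3: c = 1.121329, f(c) = 0.000417 > 0 → new bracket [0.723000, 1.121329]

1.121329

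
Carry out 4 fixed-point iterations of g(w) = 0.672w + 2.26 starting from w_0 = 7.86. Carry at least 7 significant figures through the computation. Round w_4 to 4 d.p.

w_1 = g(7.860000) = 7.541920
w_2 = g(7.541920) = 7.328170
w_3 = g(7.328170) = 7.184530
w_4 = g(7.184530) = 7.088004

7.0880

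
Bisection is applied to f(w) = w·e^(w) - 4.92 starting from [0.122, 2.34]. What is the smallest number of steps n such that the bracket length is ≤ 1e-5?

Initial width b − a = 2.34 − 0.122 = 2.218000.
After n steps the width is (b−a)/2^n; need (b−a)/2^n ≤ 1e-5.
So n ≥ log₂(2.218000/1e-5) = log₂(221800.0000) ≈ 17.7589.
Hence n = 18.

18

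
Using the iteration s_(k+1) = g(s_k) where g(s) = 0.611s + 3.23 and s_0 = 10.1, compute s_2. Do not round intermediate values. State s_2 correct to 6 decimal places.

8.974072

s_1 = g(10.100000) = 9.401100
s_2 = g(9.401100) = 8.974072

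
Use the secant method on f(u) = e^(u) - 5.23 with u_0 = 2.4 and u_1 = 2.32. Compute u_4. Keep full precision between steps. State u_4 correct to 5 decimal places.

f(u_0) = 5.793176, f(u_1) = 4.945674
u_2 = 2.320000 - (4.945674)·(2.320000 - 2.400000)/(4.945674 - (5.793176)) = 1.853153; f(u_2) = 1.149903
u_3 = 1.853153 - (1.149903)·(1.853153 - 2.320000)/(1.149903 - (4.945674)) = 1.711725; f(u_3) = 0.308506
u_4 = 1.711725 - (0.308506)·(1.711725 - 1.853153)/(0.308506 - (1.149903)) = 1.659869; f(u_4) = 0.028621

1.65987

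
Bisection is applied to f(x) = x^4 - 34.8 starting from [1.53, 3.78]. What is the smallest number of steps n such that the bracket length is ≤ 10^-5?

Initial width b − a = 3.78 − 1.53 = 2.250000.
After n steps the width is (b−a)/2^n; need (b−a)/2^n ≤ 10^-5.
So n ≥ log₂(2.250000/10^-5) = log₂(225000.0000) ≈ 17.7796.
Hence n = 18.

18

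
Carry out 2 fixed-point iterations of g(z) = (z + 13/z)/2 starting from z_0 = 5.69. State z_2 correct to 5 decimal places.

z_1 = g(5.690000) = 3.987355
z_2 = g(3.987355) = 3.623831

3.62383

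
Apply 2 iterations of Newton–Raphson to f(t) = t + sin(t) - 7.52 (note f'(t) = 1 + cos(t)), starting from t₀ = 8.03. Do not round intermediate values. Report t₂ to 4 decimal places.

6.9023

Newton update: t ← t − f(t)/f'(t).
t_0 = 8.030000: f = 1.494549, f' = 0.824889 → t_1 = 8.030000 - (1.494549)/(0.824889) = 6.218182
t_1 = 6.218182: f = -1.366775, f' = 1.997888 → t_2 = 6.218182 - (-1.366775)/(1.997888) = 6.902292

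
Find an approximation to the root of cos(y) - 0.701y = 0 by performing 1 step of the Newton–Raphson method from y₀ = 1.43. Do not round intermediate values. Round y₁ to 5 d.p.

0.92022

Newton update: y ← y − f(y)/f'(y).
f'(y) = -sin(y) - 0.701
y_0 = 1.430000: f = -0.862098, f' = -1.691105 → y_1 = 1.430000 - (-0.862098)/(-1.691105) = 0.920216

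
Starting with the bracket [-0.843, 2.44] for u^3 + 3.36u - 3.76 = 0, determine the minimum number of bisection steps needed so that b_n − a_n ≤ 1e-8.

Initial width b − a = 2.44 − -0.843 = 3.283000.
After n steps the width is (b−a)/2^n; need (b−a)/2^n ≤ 1e-8.
So n ≥ log₂(3.283000/1e-8) = log₂(328300000.0000) ≈ 28.2904.
Hence n = 29.

29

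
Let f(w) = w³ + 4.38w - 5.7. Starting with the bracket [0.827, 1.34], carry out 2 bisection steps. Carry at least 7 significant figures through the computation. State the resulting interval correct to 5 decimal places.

f(0.827000) = -1.512131, f(1.340000) = 2.575304 (opposite signs)
step 1: m = 1.083500, f(m) = 0.317729 > 0 → root in [0.827000, 1.083500]
step 2: m = 0.955250, f(m) = -0.644337 < 0 → root in [0.955250, 1.083500]

[0.95525, 1.08350]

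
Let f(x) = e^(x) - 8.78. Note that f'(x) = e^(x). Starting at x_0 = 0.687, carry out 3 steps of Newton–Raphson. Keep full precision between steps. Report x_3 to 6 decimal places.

2.589769

x_0 = 0.687000: f = -6.792257, f' = 1.987743 → x_1 = 0.687000 - (-6.792257)/(1.987743) = 4.104069
x_1 = 4.104069: f = 51.806327, f' = 60.586327 → x_2 = 4.104069 - (51.806327)/(60.586327) = 3.248986
x_2 = 3.248986: f = 16.984213, f' = 25.764213 → x_3 = 3.248986 - (16.984213)/(25.764213) = 2.589769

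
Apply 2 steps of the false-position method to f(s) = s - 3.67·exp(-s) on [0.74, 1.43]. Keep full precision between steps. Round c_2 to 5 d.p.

1.15909

f(0.740000) = -1.011008, f(1.430000) = 0.551736
step 1: c = 1.186391, f(c) = 0.065863 > 0 → new bracket [0.740000, 1.186391]
step 2: c = 1.159089, f(c) = 0.007547 > 0 → new bracket [0.740000, 1.159089]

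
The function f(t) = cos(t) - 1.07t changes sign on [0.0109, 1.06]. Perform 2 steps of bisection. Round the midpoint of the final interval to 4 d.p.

f(0.010900) = 0.988278, f(1.060000) = -0.645328 (opposite signs)
step 1: m = 0.535450, f(m) = 0.287108 > 0 → root in [0.535450, 1.060000]
step 2: m = 0.797725, f(m) = -0.155229 < 0 → root in [0.535450, 0.797725]
Midpoint of [0.535450, 0.797725] = 0.666587

0.6666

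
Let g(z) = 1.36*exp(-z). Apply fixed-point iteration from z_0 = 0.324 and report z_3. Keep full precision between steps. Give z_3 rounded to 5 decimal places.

z_1 = g(0.324000) = 0.983620
z_2 = g(0.983620) = 0.508579
z_3 = g(0.508579) = 0.817836

0.81784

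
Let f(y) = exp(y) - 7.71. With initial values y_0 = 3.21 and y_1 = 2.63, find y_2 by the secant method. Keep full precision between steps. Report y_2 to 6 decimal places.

2.302179

f(y_0) = 17.069086, f(y_1) = 6.163770
y_2 = 2.630000 - (6.163770)·(2.630000 - 3.210000)/(6.163770 - (17.069086)) = 2.302179; f(y_2) = 2.285945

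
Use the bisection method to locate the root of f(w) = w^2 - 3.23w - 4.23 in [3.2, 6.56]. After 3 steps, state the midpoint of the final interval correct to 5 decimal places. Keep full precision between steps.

4.25000

f(3.200000) = -4.326000, f(6.560000) = 17.614800 (opposite signs)
step 1: m = 4.880000, f(m) = 3.822000 > 0 → root in [3.200000, 4.880000]
step 2: m = 4.040000, f(m) = -0.957600 < 0 → root in [4.040000, 4.880000]
step 3: m = 4.460000, f(m) = 1.255800 > 0 → root in [4.040000, 4.460000]
Midpoint of [4.040000, 4.460000] = 4.250000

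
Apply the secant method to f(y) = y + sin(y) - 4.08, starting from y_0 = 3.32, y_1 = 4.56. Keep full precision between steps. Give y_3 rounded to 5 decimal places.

f(y_0) = -0.937462, f(y_1) = -0.508411
y_2 = 4.560000 - (-0.508411)·(4.560000 - 3.320000)/(-0.508411 - (-0.937462)) = 6.029358; f(y_2) = 1.698248
y_3 = 6.029358 - (1.698248)·(6.029358 - 4.560000)/(1.698248 - (-0.508411)) = 4.898538; f(y_3) = -0.164186

4.89854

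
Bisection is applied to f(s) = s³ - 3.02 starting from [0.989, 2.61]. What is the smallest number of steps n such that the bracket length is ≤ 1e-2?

8

Initial width b − a = 2.61 − 0.989 = 1.621000.
After n steps the width is (b−a)/2^n; need (b−a)/2^n ≤ 1e-2.
So n ≥ log₂(1.621000/1e-2) = log₂(162.1000) ≈ 7.3407.
Hence n = 8.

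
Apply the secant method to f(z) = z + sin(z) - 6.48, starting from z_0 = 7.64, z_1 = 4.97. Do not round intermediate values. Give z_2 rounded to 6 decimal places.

6.403315

f(z_0) = 2.137193, f(z_1) = -2.477001
z_2 = 4.970000 - (-2.477001)·(4.970000 - 7.640000)/(-2.477001 - (2.137193)) = 6.403315; f(z_2) = 0.043156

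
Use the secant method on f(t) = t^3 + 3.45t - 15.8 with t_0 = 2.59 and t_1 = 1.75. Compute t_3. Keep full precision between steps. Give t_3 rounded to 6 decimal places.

f(t_0) = 10.509479, f(t_1) = -4.403125
t_2 = 1.750000 - (-4.403125)·(1.750000 - 2.590000)/(-4.403125 - (10.509479)) = 1.998020; f(t_2) = -0.930566
t_3 = 1.998020 - (-0.930566)·(1.998020 - 1.750000)/(-0.930566 - (-4.403125)) = 2.064484; f(t_3) = 0.121492

2.064484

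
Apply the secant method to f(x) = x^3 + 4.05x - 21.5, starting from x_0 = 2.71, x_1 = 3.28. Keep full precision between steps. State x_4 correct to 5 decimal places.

f(x_0) = 9.378011, f(x_1) = 27.071552
x_2 = 3.280000 - (27.071552)·(3.280000 - 2.710000)/(27.071552 - (9.378011)) = 2.407886; f(x_2) = 2.212657
x_3 = 2.407886 - (2.212657)·(2.407886 - 3.280000)/(2.212657 - (27.071552)) = 2.330260; f(x_3) = 0.591131
x_4 = 2.330260 - (0.591131)·(2.330260 - 2.407886)/(0.591131 - (2.212657)) = 2.301962; f(x_4) = 0.021103

2.30196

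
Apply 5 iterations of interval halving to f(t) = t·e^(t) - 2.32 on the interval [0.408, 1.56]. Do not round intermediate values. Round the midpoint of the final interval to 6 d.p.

f(0.408000) = -1.706447, f(1.560000) = 5.103761 (opposite signs)
step 1: m = 0.984000, f(m) = 0.312333 > 0 → root in [0.408000, 0.984000]
step 2: m = 0.696000, f(m) = -0.924023 < 0 → root in [0.696000, 0.984000]
step 3: m = 0.840000, f(m) = -0.374252 < 0 → root in [0.840000, 0.984000]
step 4: m = 0.912000, f(m) = -0.049762 < 0 → root in [0.912000, 0.984000]
step 5: m = 0.948000, f(m) = 0.126355 > 0 → root in [0.912000, 0.948000]
Midpoint of [0.912000, 0.948000] = 0.930000

0.930000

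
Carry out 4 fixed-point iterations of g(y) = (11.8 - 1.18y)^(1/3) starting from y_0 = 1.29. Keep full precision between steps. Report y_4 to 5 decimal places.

y_1 = g(1.290000) = 2.174203
y_2 = g(2.174203) = 2.097991
y_3 = g(2.097991) = 2.104779
y_4 = g(2.104779) = 2.104176

2.10418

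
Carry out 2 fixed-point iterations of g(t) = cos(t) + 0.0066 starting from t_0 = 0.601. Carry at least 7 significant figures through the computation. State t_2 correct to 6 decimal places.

t_1 = g(0.601000) = 0.831371
t_2 = g(0.831371) = 0.680464

0.680464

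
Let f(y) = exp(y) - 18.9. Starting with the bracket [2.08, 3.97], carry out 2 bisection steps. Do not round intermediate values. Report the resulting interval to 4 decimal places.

[2.5525, 3.0250]

f(2.080000) = -10.895531, f(3.970000) = 34.084531 (opposite signs)
step 1: m = 3.025000, f(m) = 1.694005 > 0 → root in [2.080000, 3.025000]
step 2: m = 2.552500, f(m) = -6.060838 < 0 → root in [2.552500, 3.025000]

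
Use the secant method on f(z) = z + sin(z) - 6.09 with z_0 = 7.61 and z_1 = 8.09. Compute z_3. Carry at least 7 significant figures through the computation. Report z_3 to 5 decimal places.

f(z_0) = 2.490384, f(z_1) = 2.972277
z_2 = 8.090000 - (2.972277)·(8.090000 - 7.610000)/(2.972277 - (2.490384)) = 5.129398; f(z_2) = -1.874906
z_3 = 5.129398 - (-1.874906)·(5.129398 - 8.090000)/(-1.874906 - (2.972277)) = 6.274569; f(z_3) = 0.175952

6.27457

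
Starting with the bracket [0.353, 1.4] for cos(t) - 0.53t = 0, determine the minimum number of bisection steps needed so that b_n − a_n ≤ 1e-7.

24

Initial width b − a = 1.4 − 0.353 = 1.047000.
After n steps the width is (b−a)/2^n; need (b−a)/2^n ≤ 1e-7.
So n ≥ log₂(1.047000/1e-7) = log₂(10470000.0000) ≈ 23.3198.
Hence n = 24.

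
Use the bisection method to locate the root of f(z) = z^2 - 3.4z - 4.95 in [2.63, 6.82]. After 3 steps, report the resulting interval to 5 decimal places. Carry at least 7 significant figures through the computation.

f(2.630000) = -6.975100, f(6.820000) = 18.374400 (opposite signs)
step 1: m = 4.725000, f(m) = 1.310625 > 0 → root in [2.630000, 4.725000]
step 2: m = 3.677500, f(m) = -3.929494 < 0 → root in [3.677500, 4.725000]
step 3: m = 4.201250, f(m) = -1.583748 < 0 → root in [4.201250, 4.725000]

[4.20125, 4.72500]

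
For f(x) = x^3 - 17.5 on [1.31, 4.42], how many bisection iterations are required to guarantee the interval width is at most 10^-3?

12

Initial width b − a = 4.42 − 1.31 = 3.110000.
After n steps the width is (b−a)/2^n; need (b−a)/2^n ≤ 10^-3.
So n ≥ log₂(3.110000/10^-3) = log₂(3110.0000) ≈ 11.6027.
Hence n = 12.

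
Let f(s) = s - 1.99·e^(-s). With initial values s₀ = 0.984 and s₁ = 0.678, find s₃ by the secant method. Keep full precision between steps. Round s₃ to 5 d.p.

0.85051

Secant update: s_(k+1) = s_k − f(s_k)·(s_k − s_(k-1))/(f(s_k) − f(s_(k-1))).
f(s_0) = 0.240112, f(s_1) = -0.332186
s_2 = 0.678000 - (-0.332186)·(0.678000 - 0.984000)/(-0.332186 - (0.240112)) = 0.855615; f(s_2) = 0.009822
s_3 = 0.855615 - (0.009822)·(0.855615 - 0.678000)/(0.009822 - (-0.332186)) = 0.850514; f(s_3) = 0.000396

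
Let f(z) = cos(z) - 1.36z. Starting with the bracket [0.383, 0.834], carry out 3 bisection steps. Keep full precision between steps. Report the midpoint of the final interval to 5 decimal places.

0.58031

f(0.383000) = 0.406668, f(0.834000) = -0.462321 (opposite signs)
step 1: m = 0.608500, f(m) = -0.007054 < 0 → root in [0.383000, 0.608500]
step 2: m = 0.495750, f(m) = 0.205392 > 0 → root in [0.495750, 0.608500]
step 3: m = 0.552125, f(m) = 0.100522 > 0 → root in [0.552125, 0.608500]
Midpoint of [0.552125, 0.608500] = 0.580313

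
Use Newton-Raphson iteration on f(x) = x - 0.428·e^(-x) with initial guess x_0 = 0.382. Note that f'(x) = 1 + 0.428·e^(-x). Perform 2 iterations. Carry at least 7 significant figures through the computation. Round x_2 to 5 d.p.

x_0 = 0.382000: f = 0.089892, f' = 1.292108 → x_1 = 0.382000 - (0.089892)/(1.292108) = 0.312430
x_1 = 0.312430: f = -0.000724, f' = 1.313153 → x_2 = 0.312430 - (-0.000724)/(1.313153) = 0.312981

0.31298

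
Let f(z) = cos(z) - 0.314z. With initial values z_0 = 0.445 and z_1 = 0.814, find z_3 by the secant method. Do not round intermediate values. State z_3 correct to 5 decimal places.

Secant update: z_(k+1) = z_k − f(z_k)·(z_k − z_(k-1))/(f(z_k) − f(z_(k-1))).
f(z_0) = 0.762881, f(z_1) = 0.431000
z_2 = 0.814000 - (0.431000)·(0.814000 - 0.445000)/(0.431000 - (0.762881)) = 1.293205; f(z_2) = -0.132026
z_3 = 1.293205 - (-0.132026)·(1.293205 - 0.814000)/(-0.132026 - (0.431000)) = 1.180834; f(z_3) = 0.009371

1.18083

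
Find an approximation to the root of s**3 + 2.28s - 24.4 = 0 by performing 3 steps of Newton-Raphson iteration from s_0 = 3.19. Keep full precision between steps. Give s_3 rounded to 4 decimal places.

f'(s) = 3s**2 + 2.28
s_0 = 3.190000: f = 15.334959, f' = 32.808300 → s_1 = 3.190000 - (15.334959)/(32.808300) = 2.722589
s_1 = 2.722589: f = 1.988670, f' = 24.517473 → s_2 = 2.722589 - (1.988670)/(24.517473) = 2.641477
s_2 = 2.641477: f = 0.053204, f' = 23.212197 → s_3 = 2.641477 - (0.053204)/(23.212197) = 2.639185

2.6392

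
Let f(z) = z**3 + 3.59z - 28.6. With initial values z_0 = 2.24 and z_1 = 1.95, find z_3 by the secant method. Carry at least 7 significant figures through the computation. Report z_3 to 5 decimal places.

Secant update: z_(k+1) = z_k − f(z_k)·(z_k − z_(k-1))/(f(z_k) − f(z_(k-1))).
f(z_0) = -9.318976, f(z_1) = -14.184625
z_2 = 1.950000 - (-14.184625)·(1.950000 - 2.240000)/(-14.184625 - (-9.318976)) = 2.795425; f(z_2) = 3.280147
z_3 = 2.795425 - (3.280147)·(2.795425 - 1.950000)/(3.280147 - (-14.184625)) = 2.636641; f(z_3) = -0.804847

2.63664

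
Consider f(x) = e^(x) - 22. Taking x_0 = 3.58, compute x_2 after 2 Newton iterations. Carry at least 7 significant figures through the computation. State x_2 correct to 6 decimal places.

Newton update: x ← x − f(x)/f'(x).
f'(x) = e^(x)
x_0 = 3.580000: f = 13.873541, f' = 35.873541 → x_1 = 3.580000 - (13.873541)/(35.873541) = 3.193265
x_1 = 3.193265: f = 2.367868, f' = 24.367868 → x_2 = 3.193265 - (2.367868)/(24.367868) = 3.096094

3.096094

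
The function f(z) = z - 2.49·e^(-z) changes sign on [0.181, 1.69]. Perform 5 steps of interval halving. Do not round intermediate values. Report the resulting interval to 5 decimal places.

f(0.181000) = -1.896744, f(1.690000) = 1.230546 (opposite signs)
step 1: m = 0.935500, f(m) = -0.041550 < 0 → root in [0.935500, 1.690000]
step 2: m = 1.312750, f(m) = 0.642743 > 0 → root in [0.935500, 1.312750]
step 3: m = 1.124125, f(m) = 0.315033 > 0 → root in [0.935500, 1.124125]
step 4: m = 1.029812, f(m) = 0.140698 > 0 → root in [0.935500, 1.029812]
step 5: m = 0.982656, f(m) = 0.050611 > 0 → root in [0.935500, 0.982656]

[0.93550, 0.98266]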